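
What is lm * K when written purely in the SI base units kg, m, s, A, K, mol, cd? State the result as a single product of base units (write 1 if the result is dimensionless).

K·cd

lm = cd.
Combining: lm·K = cd · K = K·cd.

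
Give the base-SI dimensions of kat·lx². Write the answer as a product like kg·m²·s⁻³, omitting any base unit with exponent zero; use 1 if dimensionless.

m⁻⁴·s⁻¹·mol·cd²

kat = s⁻¹·mol.
lx = m⁻²·cd.
So lx² = m⁻⁴·cd².
Combining: kat·lx² = (s⁻¹·mol) · (m⁻⁴·cd²) = m⁻⁴·s⁻¹·mol·cd².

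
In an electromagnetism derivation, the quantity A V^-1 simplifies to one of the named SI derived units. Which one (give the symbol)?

S

V = W/A (potential = power per current),
    = kg·m²·s⁻³·A⁻¹.
So V⁻¹ = kg⁻¹·m⁻²·s³·A.
Combining: A·V⁻¹ = A · (kg⁻¹·m⁻²·s³·A) = kg⁻¹·m⁻²·s³·A².
kg⁻¹·m⁻²·s³·A² is the base-SI form of the siemens.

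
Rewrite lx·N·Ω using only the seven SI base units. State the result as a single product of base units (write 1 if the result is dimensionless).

kg²·m·s⁻⁵·A⁻²·cd

lx = lm/m² (illuminance = luminous flux per area),
    = m⁻²·cd.
N = kg·m/s² = kg·m·s⁻² (force = mass × acceleration).
Ω = V/A (resistance = voltage per current),
    = kg·m²·s⁻³·A⁻².
Combining: lx·N·Ω = (m⁻²·cd) · (kg·m·s⁻²) · (kg·m²·s⁻³·A⁻²) = kg²·m·s⁻⁵·A⁻²·cd.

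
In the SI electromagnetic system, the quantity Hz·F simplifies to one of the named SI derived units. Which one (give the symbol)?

Hz = 1/s = s⁻¹ (frequency is cycles per second).
F = C/V (capacitance = charge per voltage),
    = A·s/(kg·m²·s⁻³·A⁻¹) (substituting C and V),
    = kg⁻¹·m⁻²·s⁴·A².
Combining: Hz·F = s⁻¹ · (kg⁻¹·m⁻²·s⁴·A²) = kg⁻¹·m⁻²·s³·A².
kg⁻¹·m⁻²·s³·A² is the base-SI form of the siemens.

S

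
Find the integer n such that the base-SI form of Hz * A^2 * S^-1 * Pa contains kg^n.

2

Hz = 1/s = s⁻¹ (frequency is cycles per second).
S = 1/Ω (conductance is reciprocal resistance),
    = kg⁻¹·m⁻²·s³·A².
So S⁻¹ = kg·m²·s⁻³·A⁻².
Pa = N/m² (pressure = force per area),
    = kg·m⁻¹·s⁻².
Combining: Hz·A²·S⁻¹·Pa = s⁻¹ · A² · (kg·m²·s⁻³·A⁻²) · (kg·m⁻¹·s⁻²) = kg²·m·s⁻⁶.
The exponent of kg is 2.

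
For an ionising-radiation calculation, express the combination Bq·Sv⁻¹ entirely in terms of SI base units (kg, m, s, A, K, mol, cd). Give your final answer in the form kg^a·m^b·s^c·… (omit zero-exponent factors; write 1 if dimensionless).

m⁻²·s

Bq = s⁻¹.
Sv = m²·s⁻².
So Sv⁻¹ = m⁻²·s².
Combining: Bq·Sv⁻¹ = s⁻¹ · (m⁻²·s²) = m⁻²·s.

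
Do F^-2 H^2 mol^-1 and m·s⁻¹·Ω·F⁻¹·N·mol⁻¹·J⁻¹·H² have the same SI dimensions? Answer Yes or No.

Yes

Left side:
  F = C/V (capacitance = charge per voltage),
      = A·s/(kg·m²·s⁻³·A⁻¹) (substituting C and V),
      = kg⁻¹·m⁻²·s⁴·A².
  So F⁻² = kg²·m⁴·s⁻⁸·A⁻⁴.
  H = Wb/A (inductance = flux per current),
      = kg·m²·s⁻²·A⁻².
  So H² = kg²·m⁴·s⁻⁴·A⁻⁴.
  Combining: F⁻²·H²·mol⁻¹ = (kg²·m⁴·s⁻⁸·A⁻⁴) · (kg²·m⁴·s⁻⁴·A⁻⁴) · mol⁻¹ = kg⁴·m⁸·s⁻¹²·A⁻⁸·mol⁻¹.
Right side:
  Ω = kg·m²·s⁻³·A⁻².
  F = kg⁻¹·m⁻²·s⁴·A².
  So F⁻¹ = kg·m²·s⁻⁴·A⁻².
  N = kg·m·s⁻².
  J = kg·m²·s⁻².
  So J⁻¹ = kg⁻¹·m⁻²·s².
  H = kg·m²·s⁻²·A⁻².
  So H² = kg²·m⁴·s⁻⁴·A⁻⁴.
  Combining: m·s⁻¹·Ω·F⁻¹·N·mol⁻¹·J⁻¹·H² = m · s⁻¹ · (kg·m²·s⁻³·A⁻²) · (kg·m²·s⁻⁴·A⁻²) · (kg·m·s⁻²) · mol⁻¹ · (kg⁻¹·m⁻²·s²) · (kg²·m⁴·s⁻⁴·A⁻⁴) = kg⁴·m⁸·s⁻¹²·A⁻⁸·mol⁻¹.
Both reduce to kg⁴·m⁸·s⁻¹²·A⁻⁸·mol⁻¹.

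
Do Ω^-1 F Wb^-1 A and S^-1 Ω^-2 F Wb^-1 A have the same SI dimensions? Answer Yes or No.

Left side:
  Ω = V/A (resistance = voltage per current),
      = kg·m²·s⁻³·A⁻².
  So Ω⁻¹ = kg⁻¹·m⁻²·s³·A².
  F = C/V (capacitance = charge per voltage),
      = A·s/(kg·m²·s⁻³·A⁻¹) (substituting C and V),
      = kg⁻¹·m⁻²·s⁴·A².
  Wb = V·s (flux: a volt is a weber per second),
      = kg·m²·s⁻²·A⁻¹.
  So Wb⁻¹ = kg⁻¹·m⁻²·s²·A.
  Combining: Ω⁻¹·F·Wb⁻¹·A = (kg⁻¹·m⁻²·s³·A²) · (kg⁻¹·m⁻²·s⁴·A²) · (kg⁻¹·m⁻²·s²·A) · A = kg⁻³·m⁻⁶·s⁹·A⁶.
Right side:
  S = 1/Ω (conductance is reciprocal resistance),
      = kg⁻¹·m⁻²·s³·A².
  So S⁻¹ = kg·m²·s⁻³·A⁻².
  Ω = V/A (resistance = voltage per current),
      = kg·m²·s⁻³·A⁻².
  So Ω⁻² = kg⁻²·m⁻⁴·s⁶·A⁴.
  F = C/V (capacitance = charge per voltage),
      = A·s/(kg·m²·s⁻³·A⁻¹) (substituting C and V),
      = kg⁻¹·m⁻²·s⁴·A².
  Wb = V·s (flux: a volt is a weber per second),
      = kg·m²·s⁻²·A⁻¹.
  So Wb⁻¹ = kg⁻¹·m⁻²·s²·A.
  Combining: S⁻¹·Ω⁻²·F·Wb⁻¹·A = (kg·m²·s⁻³·A⁻²) · (kg⁻²·m⁻⁴·s⁶·A⁴) · (kg⁻¹·m⁻²·s⁴·A²) · (kg⁻¹·m⁻²·s²·A) · A = kg⁻³·m⁻⁶·s⁹·A⁶.
Both reduce to kg⁻³·m⁻⁶·s⁹·A⁶.

Yes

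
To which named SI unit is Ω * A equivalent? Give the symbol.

V

Ω = V/A (resistance = voltage per current),
    = kg·m²·s⁻³·A⁻².
Combining: Ω·A = (kg·m²·s⁻³·A⁻²) · A = kg·m²·s⁻³·A⁻¹.
kg·m²·s⁻³·A⁻¹ is the base-SI form of the volt.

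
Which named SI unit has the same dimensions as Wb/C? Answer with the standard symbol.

Ω

Wb = kg·m²·s⁻²·A⁻¹.
C = s·A.
So C⁻¹ = s⁻¹·A⁻¹.
Combining: Wb·C⁻¹ = (kg·m²·s⁻²·A⁻¹) · (s⁻¹·A⁻¹) = kg·m²·s⁻³·A⁻².
kg·m²·s⁻³·A⁻² is the base-SI form of the ohm.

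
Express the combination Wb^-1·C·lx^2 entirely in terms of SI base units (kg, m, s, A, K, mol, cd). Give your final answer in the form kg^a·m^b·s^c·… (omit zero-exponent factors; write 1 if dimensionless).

kg⁻¹·m⁻⁶·s³·A²·cd²

Wb = V·s (flux: a volt is a weber per second),
    = kg·m²·s⁻²·A⁻¹.
So Wb⁻¹ = kg⁻¹·m⁻²·s²·A.
C = A·s = s·A (charge = current × time).
lx = lm/m² (illuminance = luminous flux per area),
    = m⁻²·cd.
So lx² = m⁻⁴·cd².
Combining: Wb⁻¹·C·lx² = (kg⁻¹·m⁻²·s²·A) · (s·A) · (m⁻⁴·cd²) = kg⁻¹·m⁻⁶·s³·A²·cd².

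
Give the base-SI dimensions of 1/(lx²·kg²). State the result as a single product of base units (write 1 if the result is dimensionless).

lx = m⁻²·cd.
So lx⁻² = m⁴·cd⁻².
Combining: lx⁻²·kg⁻² = (m⁴·cd⁻²) · kg⁻² = kg⁻²·m⁴·cd⁻².

kg⁻²·m⁴·cd⁻²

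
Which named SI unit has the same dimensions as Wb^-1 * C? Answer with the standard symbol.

S

Wb = kg·m²·s⁻²·A⁻¹.
So Wb⁻¹ = kg⁻¹·m⁻²·s²·A.
C = s·A.
Combining: Wb⁻¹·C = (kg⁻¹·m⁻²·s²·A) · (s·A) = kg⁻¹·m⁻²·s³·A².
kg⁻¹·m⁻²·s³·A² is the base-SI form of the siemens.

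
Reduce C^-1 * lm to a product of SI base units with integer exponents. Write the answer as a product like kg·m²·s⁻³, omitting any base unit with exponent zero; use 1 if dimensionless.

s⁻¹·A⁻¹·cd

C = s·A.
So C⁻¹ = s⁻¹·A⁻¹.
lm = cd.
Combining: C⁻¹·lm = (s⁻¹·A⁻¹) · cd = s⁻¹·A⁻¹·cd.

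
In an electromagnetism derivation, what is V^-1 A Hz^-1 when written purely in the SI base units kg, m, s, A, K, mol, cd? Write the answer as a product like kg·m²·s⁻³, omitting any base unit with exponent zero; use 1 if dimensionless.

kg⁻¹·m⁻²·s⁴·A²

V = W/A (potential = power per current),
    = kg·m²·s⁻³·A⁻¹.
So V⁻¹ = kg⁻¹·m⁻²·s³·A.
Hz = 1/s = s⁻¹ (frequency is cycles per second).
So Hz⁻¹ = s.
Combining: V⁻¹·A·Hz⁻¹ = (kg⁻¹·m⁻²·s³·A) · A · s = kg⁻¹·m⁻²·s⁴·A².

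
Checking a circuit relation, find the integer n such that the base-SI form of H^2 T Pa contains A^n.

H = Wb/A (inductance = flux per current),
    = kg·m²·s⁻²·A⁻².
So H² = kg²·m⁴·s⁻⁴·A⁻⁴.
T = Wb/m² (flux density = flux per area),
    = kg·s⁻²·A⁻¹.
Pa = N/m² (pressure = force per area),
    = kg·m⁻¹·s⁻².
Combining: H²·T·Pa = (kg²·m⁴·s⁻⁴·A⁻⁴) · (kg·s⁻²·A⁻¹) · (kg·m⁻¹·s⁻²) = kg⁴·m³·s⁻⁸·A⁻⁵.
The exponent of A is -5.

-5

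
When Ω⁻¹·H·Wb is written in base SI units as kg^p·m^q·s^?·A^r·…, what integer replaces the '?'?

-1

Ω = V/A (resistance = voltage per current),
    = kg·m²·s⁻³·A⁻².
So Ω⁻¹ = kg⁻¹·m⁻²·s³·A².
H = Wb/A (inductance = flux per current),
    = kg·m²·s⁻²·A⁻².
Wb = V·s (flux: a volt is a weber per second),
    = kg·m²·s⁻²·A⁻¹.
Combining: Ω⁻¹·H·Wb = (kg⁻¹·m⁻²·s³·A²) · (kg·m²·s⁻²·A⁻²) · (kg·m²·s⁻²·A⁻¹) = kg·m²·s⁻¹·A⁻¹.
The exponent of s is -1.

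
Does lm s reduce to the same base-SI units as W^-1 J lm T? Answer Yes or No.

No

Left side:
  lm = cd·sr = cd (luminous flux; sr is dimensionless).
  Combining: lm·s = cd · s = s·cd.
Right side:
  W = J/s (power = energy per time),
      = kg·m²·s⁻³.
  So W⁻¹ = kg⁻¹·m⁻²·s³.
  J = N·m (work = force × distance),
      = kg·m²·s⁻².
  lm = cd·sr = cd (luminous flux; sr is dimensionless).
  T = Wb/m² (flux density = flux per area),
      = kg·s⁻²·A⁻¹.
  Combining: W⁻¹·J·lm·T = (kg⁻¹·m⁻²·s³) · (kg·m²·s⁻²) · cd · (kg·s⁻²·A⁻¹) = kg·s⁻¹·A⁻¹·cd.
Left is s·cd; right is kg·s⁻¹·A⁻¹·cd — different.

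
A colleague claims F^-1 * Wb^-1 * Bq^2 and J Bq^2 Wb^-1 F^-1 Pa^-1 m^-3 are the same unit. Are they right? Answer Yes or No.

Yes

Left side:
  F = C/V (capacitance = charge per voltage),
      = A·s/(kg·m²·s⁻³·A⁻¹) (substituting C and V),
      = kg⁻¹·m⁻²·s⁴·A².
  So F⁻¹ = kg·m²·s⁻⁴·A⁻².
  Wb = V·s (flux: a volt is a weber per second),
      = kg·m²·s⁻²·A⁻¹.
  So Wb⁻¹ = kg⁻¹·m⁻²·s²·A.
  Bq = 1/s = s⁻¹ (activity is decays per second).
  So Bq² = s⁻².
  Combining: F⁻¹·Wb⁻¹·Bq² = (kg·m²·s⁻⁴·A⁻²) · (kg⁻¹·m⁻²·s²·A) · s⁻² = s⁻⁴·A⁻¹.
Right side:
  J = N·m (work = force × distance),
      = kg·m²·s⁻².
  Bq = 1/s = s⁻¹ (activity is decays per second).
  So Bq² = s⁻².
  Wb = V·s (flux: a volt is a weber per second),
      = kg·m²·s⁻²·A⁻¹.
  So Wb⁻¹ = kg⁻¹·m⁻²·s²·A.
  F = C/V (capacitance = charge per voltage),
      = A·s/(kg·m²·s⁻³·A⁻¹) (substituting C and V),
      = kg⁻¹·m⁻²·s⁴·A².
  So F⁻¹ = kg·m²·s⁻⁴·A⁻².
  Pa = N/m² (pressure = force per area),
      = kg·m⁻¹·s⁻².
  So Pa⁻¹ = kg⁻¹·m·s².
  Combining: J·Bq²·Wb⁻¹·F⁻¹·Pa⁻¹·m⁻³ = (kg·m²·s⁻²) · s⁻² · (kg⁻¹·m⁻²·s²·A) · (kg·m²·s⁻⁴·A⁻²) · (kg⁻¹·m·s²) · m⁻³ = s⁻⁴·A⁻¹.
Both reduce to s⁻⁴·A⁻¹.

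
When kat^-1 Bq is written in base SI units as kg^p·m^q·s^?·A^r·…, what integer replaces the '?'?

0

kat = s⁻¹·mol.
So kat⁻¹ = s·mol⁻¹.
Bq = s⁻¹.
Combining: kat⁻¹·Bq = (s·mol⁻¹) · s⁻¹ = mol⁻¹.
The exponent of s is 0.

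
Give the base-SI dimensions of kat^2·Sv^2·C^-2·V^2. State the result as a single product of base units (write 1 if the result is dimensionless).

kat = s⁻¹·mol.
So kat² = s⁻²·mol².
Sv = m²·s⁻².
So Sv² = m⁴·s⁻⁴.
C = s·A.
So C⁻² = s⁻²·A⁻².
V = kg·m²·s⁻³·A⁻¹.
So V² = kg²·m⁴·s⁻⁶·A⁻².
Combining: kat²·Sv²·C⁻²·V² = (s⁻²·mol²) · (m⁴·s⁻⁴) · (s⁻²·A⁻²) · (kg²·m⁴·s⁻⁶·A⁻²) = kg²·m⁸·s⁻¹⁴·A⁻⁴·mol².

kg²·m⁸·s⁻¹⁴·A⁻⁴·mol²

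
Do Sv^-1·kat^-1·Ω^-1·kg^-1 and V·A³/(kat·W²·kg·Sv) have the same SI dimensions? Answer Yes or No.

Left side:
  Sv = m²·s⁻².
  So Sv⁻¹ = m⁻²·s².
  kat = s⁻¹·mol.
  So kat⁻¹ = s·mol⁻¹.
  Ω = kg·m²·s⁻³·A⁻².
  So Ω⁻¹ = kg⁻¹·m⁻²·s³·A².
  Combining: Sv⁻¹·kat⁻¹·Ω⁻¹·kg⁻¹ = (m⁻²·s²) · (s·mol⁻¹) · (kg⁻¹·m⁻²·s³·A²) · kg⁻¹ = kg⁻²·m⁻⁴·s⁶·A²·mol⁻¹.
Right side:
  V = kg·m²·s⁻³·A⁻¹.
  kat = s⁻¹·mol.
  So kat⁻¹ = s·mol⁻¹.
  W = kg·m²·s⁻³.
  So W⁻² = kg⁻²·m⁻⁴·s⁶.
  Sv = m²·s⁻².
  So Sv⁻¹ = m⁻²·s².
  Combining: V·kat⁻¹·W⁻²·kg⁻¹·A³·Sv⁻¹ = (kg·m²·s⁻³·A⁻¹) · (s·mol⁻¹) · (kg⁻²·m⁻⁴·s⁶) · kg⁻¹ · A³ · (m⁻²·s²) = kg⁻²·m⁻⁴·s⁶·A²·mol⁻¹.
Both reduce to kg⁻²·m⁻⁴·s⁶·A²·mol⁻¹.

Yes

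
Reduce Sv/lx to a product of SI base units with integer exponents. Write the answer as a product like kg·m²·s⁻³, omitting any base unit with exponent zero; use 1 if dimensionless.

lx = m⁻²·cd.
So lx⁻¹ = m²·cd⁻¹.
Sv = m²·s⁻².
Combining: lx⁻¹·Sv = (m²·cd⁻¹) · (m²·s⁻²) = m⁴·s⁻²·cd⁻¹.

m⁴·s⁻²·cd⁻¹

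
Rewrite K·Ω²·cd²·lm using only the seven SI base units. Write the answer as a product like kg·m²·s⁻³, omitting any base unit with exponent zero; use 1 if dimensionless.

Ω = V/A (resistance = voltage per current),
    = kg·m²·s⁻³·A⁻².
So Ω² = kg²·m⁴·s⁻⁶·A⁻⁴.
lm = cd·sr = cd (luminous flux; sr is dimensionless).
Combining: K·Ω²·cd²·lm = K · (kg²·m⁴·s⁻⁶·A⁻⁴) · cd² · cd = kg²·m⁴·s⁻⁶·A⁻⁴·K·cd³.

kg²·m⁴·s⁻⁶·A⁻⁴·K·cd³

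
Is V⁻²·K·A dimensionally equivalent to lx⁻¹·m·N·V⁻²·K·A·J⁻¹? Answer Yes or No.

Left side:
  V = kg·m²·s⁻³·A⁻¹.
  So V⁻² = kg⁻²·m⁻⁴·s⁶·A².
  Combining: V⁻²·K·A = (kg⁻²·m⁻⁴·s⁶·A²) · K · A = kg⁻²·m⁻⁴·s⁶·A³·K.
Right side:
  lx = lm/m² (illuminance = luminous flux per area),
      = m⁻²·cd.
  So lx⁻¹ = m²·cd⁻¹.
  N = kg·m/s² = kg·m·s⁻² (force = mass × acceleration).
  V = W/A (potential = power per current),
      = kg·m²·s⁻³·A⁻¹.
  So V⁻² = kg⁻²·m⁻⁴·s⁶·A².
  J = N·m (work = force × distance),
      = kg·m²·s⁻².
  So J⁻¹ = kg⁻¹·m⁻²·s².
  Combining: lx⁻¹·m·N·V⁻²·K·A·J⁻¹ = (m²·cd⁻¹) · m · (kg·m·s⁻²) · (kg⁻²·m⁻⁴·s⁶·A²) · K · A · (kg⁻¹·m⁻²·s²) = kg⁻²·m⁻²·s⁶·A³·K·cd⁻¹.
Left is kg⁻²·m⁻⁴·s⁶·A³·K; right is kg⁻²·m⁻²·s⁶·A³·K·cd⁻¹ — different.

No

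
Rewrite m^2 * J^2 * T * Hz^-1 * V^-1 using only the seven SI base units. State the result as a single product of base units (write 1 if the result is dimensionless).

kg²·m⁴·s⁻²

J = kg·m²·s⁻².
So J² = kg²·m⁴·s⁻⁴.
T = kg·s⁻²·A⁻¹.
Hz = s⁻¹.
So Hz⁻¹ = s.
V = kg·m²·s⁻³·A⁻¹.
So V⁻¹ = kg⁻¹·m⁻²·s³·A.
Combining: m²·J²·T·Hz⁻¹·V⁻¹ = m² · (kg²·m⁴·s⁻⁴) · (kg·s⁻²·A⁻¹) · s · (kg⁻¹·m⁻²·s³·A) = kg²·m⁴·s⁻².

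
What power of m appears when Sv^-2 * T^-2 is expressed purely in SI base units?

-4

Sv = J/kg (equivalent dose = energy per mass),
    = m²·s⁻².
So Sv⁻² = m⁻⁴·s⁴.
T = Wb/m² (flux density = flux per area),
    = kg·s⁻²·A⁻¹.
So T⁻² = kg⁻²·s⁴·A².
Combining: Sv⁻²·T⁻² = (m⁻⁴·s⁴) · (kg⁻²·s⁴·A²) = kg⁻²·m⁻⁴·s⁸·A².
The exponent of m is -4.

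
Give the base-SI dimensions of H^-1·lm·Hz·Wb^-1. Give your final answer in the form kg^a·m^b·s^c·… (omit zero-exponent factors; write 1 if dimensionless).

H = kg·m²·s⁻²·A⁻².
So H⁻¹ = kg⁻¹·m⁻²·s²·A².
lm = cd.
Hz = s⁻¹.
Wb = kg·m²·s⁻²·A⁻¹.
So Wb⁻¹ = kg⁻¹·m⁻²·s²·A.
Combining: H⁻¹·lm·Hz·Wb⁻¹ = (kg⁻¹·m⁻²·s²·A²) · cd · s⁻¹ · (kg⁻¹·m⁻²·s²·A) = kg⁻²·m⁻⁴·s³·A³·cd.

kg⁻²·m⁻⁴·s³·A³·cd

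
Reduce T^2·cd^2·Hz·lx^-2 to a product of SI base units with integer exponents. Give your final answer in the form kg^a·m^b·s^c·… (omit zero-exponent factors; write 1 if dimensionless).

T = kg·s⁻²·A⁻¹.
So T² = kg²·s⁻⁴·A⁻².
Hz = s⁻¹.
lx = m⁻²·cd.
So lx⁻² = m⁴·cd⁻².
Combining: T²·cd²·Hz·lx⁻² = (kg²·s⁻⁴·A⁻²) · cd² · s⁻¹ · (m⁴·cd⁻²) = kg²·m⁴·s⁻⁵·A⁻².

kg²·m⁴·s⁻⁵·A⁻²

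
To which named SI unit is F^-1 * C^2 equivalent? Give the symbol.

J

F = kg⁻¹·m⁻²·s⁴·A².
So F⁻¹ = kg·m²·s⁻⁴·A⁻².
C = s·A.
So C² = s²·A².
Combining: F⁻¹·C² = (kg·m²·s⁻⁴·A⁻²) · (s²·A²) = kg·m²·s⁻².
kg·m²·s⁻² is the base-SI form of the joule.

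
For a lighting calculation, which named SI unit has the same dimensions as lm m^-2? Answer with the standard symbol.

lm = cd·sr = cd (luminous flux; sr is dimensionless).
Combining: lm·m⁻² = cd · m⁻² = m⁻²·cd.
m⁻²·cd is the base-SI form of the lux.

lx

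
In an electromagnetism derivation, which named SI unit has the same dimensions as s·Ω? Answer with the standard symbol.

Ω = V/A (resistance = voltage per current),
    = kg·m²·s⁻³·A⁻².
Combining: s·Ω = s · (kg·m²·s⁻³·A⁻²) = kg·m²·s⁻²·A⁻².
kg·m²·s⁻²·A⁻² is the base-SI form of the henry.

H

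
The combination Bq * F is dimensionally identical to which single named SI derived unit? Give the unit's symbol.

S

Bq = s⁻¹.
F = kg⁻¹·m⁻²·s⁴·A².
Combining: Bq·F = s⁻¹ · (kg⁻¹·m⁻²·s⁴·A²) = kg⁻¹·m⁻²·s³·A².
kg⁻¹·m⁻²·s³·A² is the base-SI form of the siemens.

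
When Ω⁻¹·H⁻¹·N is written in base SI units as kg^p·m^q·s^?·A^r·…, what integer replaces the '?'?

Ω = V/A (resistance = voltage per current),
    = kg·m²·s⁻³·A⁻².
So Ω⁻¹ = kg⁻¹·m⁻²·s³·A².
H = Wb/A (inductance = flux per current),
    = kg·m²·s⁻²·A⁻².
So H⁻¹ = kg⁻¹·m⁻²·s²·A².
N = kg·m/s² = kg·m·s⁻² (force = mass × acceleration).
Combining: Ω⁻¹·H⁻¹·N = (kg⁻¹·m⁻²·s³·A²) · (kg⁻¹·m⁻²·s²·A²) · (kg·m·s⁻²) = kg⁻¹·m⁻³·s³·A⁴.
The exponent of s is 3.

3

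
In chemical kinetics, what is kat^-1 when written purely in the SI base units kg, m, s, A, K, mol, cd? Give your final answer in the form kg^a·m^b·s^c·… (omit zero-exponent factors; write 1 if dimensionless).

s·mol⁻¹

kat = s⁻¹·mol.
So kat⁻¹ = s·mol⁻¹.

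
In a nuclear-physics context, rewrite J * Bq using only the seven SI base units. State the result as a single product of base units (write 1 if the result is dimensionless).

kg·m²·s⁻³

J = N·m (work = force × distance),
    = kg·m²·s⁻².
Bq = 1/s = s⁻¹ (activity is decays per second).
Combining: J·Bq = (kg·m²·s⁻²) · s⁻¹ = kg·m²·s⁻³.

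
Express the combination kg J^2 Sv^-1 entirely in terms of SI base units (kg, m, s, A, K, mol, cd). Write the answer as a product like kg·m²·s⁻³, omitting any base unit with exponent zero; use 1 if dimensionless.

kg³·m²·s⁻²

J = N·m (work = force × distance),
    = kg·m²·s⁻².
So J² = kg²·m⁴·s⁻⁴.
Sv = J/kg (equivalent dose = energy per mass),
    = m²·s⁻².
So Sv⁻¹ = m⁻²·s².
Combining: kg·J²·Sv⁻¹ = kg · (kg²·m⁴·s⁻⁴) · (m⁻²·s²) = kg³·m²·s⁻².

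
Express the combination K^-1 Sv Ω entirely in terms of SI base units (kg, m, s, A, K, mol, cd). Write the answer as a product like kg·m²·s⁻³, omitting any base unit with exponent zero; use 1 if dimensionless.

kg·m⁴·s⁻⁵·A⁻²·K⁻¹

Sv = J/kg (equivalent dose = energy per mass),
    = m²·s⁻².
Ω = V/A (resistance = voltage per current),
    = kg·m²·s⁻³·A⁻².
Combining: K⁻¹·Sv·Ω = K⁻¹ · (m²·s⁻²) · (kg·m²·s⁻³·A⁻²) = kg·m⁴·s⁻⁵·A⁻²·K⁻¹.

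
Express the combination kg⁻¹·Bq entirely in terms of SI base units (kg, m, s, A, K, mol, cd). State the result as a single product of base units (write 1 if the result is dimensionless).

Bq = 1/s = s⁻¹ (activity is decays per second).
Combining: kg⁻¹·Bq = kg⁻¹ · s⁻¹ = kg⁻¹·s⁻¹.

kg⁻¹·s⁻¹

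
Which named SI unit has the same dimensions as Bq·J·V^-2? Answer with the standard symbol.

S

Bq = 1/s = s⁻¹ (activity is decays per second).
J = N·m (work = force × distance),
    = kg·m²·s⁻².
V = W/A (potential = power per current),
    = kg·m²·s⁻³·A⁻¹.
So V⁻² = kg⁻²·m⁻⁴·s⁶·A².
Combining: Bq·J·V⁻² = s⁻¹ · (kg·m²·s⁻²) · (kg⁻²·m⁻⁴·s⁶·A²) = kg⁻¹·m⁻²·s³·A².
kg⁻¹·m⁻²·s³·A² is the base-SI form of the siemens.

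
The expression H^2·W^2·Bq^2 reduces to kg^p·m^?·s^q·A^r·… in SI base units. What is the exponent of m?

H = Wb/A (inductance = flux per current),
    = kg·m²·s⁻²·A⁻².
So H² = kg²·m⁴·s⁻⁴·A⁻⁴.
W = J/s (power = energy per time),
    = kg·m²·s⁻³.
So W² = kg²·m⁴·s⁻⁶.
Bq = 1/s = s⁻¹ (activity is decays per second).
So Bq² = s⁻².
Combining: H²·W²·Bq² = (kg²·m⁴·s⁻⁴·A⁻⁴) · (kg²·m⁴·s⁻⁶) · s⁻² = kg⁴·m⁸·s⁻¹²·A⁻⁴.
The exponent of m is 8.

8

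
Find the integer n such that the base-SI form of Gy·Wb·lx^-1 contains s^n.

Gy = J/kg (absorbed dose = energy per mass),
    = m²·s⁻².
Wb = V·s (flux: a volt is a weber per second),
    = kg·m²·s⁻²·A⁻¹.
lx = lm/m² (illuminance = luminous flux per area),
    = m⁻²·cd.
So lx⁻¹ = m²·cd⁻¹.
Combining: Gy·Wb·lx⁻¹ = (m²·s⁻²) · (kg·m²·s⁻²·A⁻¹) · (m²·cd⁻¹) = kg·m⁶·s⁻⁴·A⁻¹·cd⁻¹.
The exponent of s is -4.

-4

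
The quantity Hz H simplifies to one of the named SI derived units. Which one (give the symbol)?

Hz = s⁻¹.
H = kg·m²·s⁻²·A⁻².
Combining: Hz·H = s⁻¹ · (kg·m²·s⁻²·A⁻²) = kg·m²·s⁻³·A⁻².
kg·m²·s⁻³·A⁻² is the base-SI form of the ohm.

Ω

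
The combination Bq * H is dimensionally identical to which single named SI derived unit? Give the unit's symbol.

Ω

Bq = s⁻¹.
H = kg·m²·s⁻²·A⁻².
Combining: Bq·H = s⁻¹ · (kg·m²·s⁻²·A⁻²) = kg·m²·s⁻³·A⁻².
kg·m²·s⁻³·A⁻² is the base-SI form of the ohm.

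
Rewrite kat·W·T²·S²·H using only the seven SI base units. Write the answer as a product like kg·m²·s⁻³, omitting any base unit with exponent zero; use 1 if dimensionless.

kg²·s⁻⁴·mol

kat = mol/s = s⁻¹·mol (catalytic activity).
W = J/s (power = energy per time),
    = kg·m²·s⁻³.
T = Wb/m² (flux density = flux per area),
    = kg·s⁻²·A⁻¹.
So T² = kg²·s⁻⁴·A⁻².
S = 1/Ω (conductance is reciprocal resistance),
    = kg⁻¹·m⁻²·s³·A².
So S² = kg⁻²·m⁻⁴·s⁶·A⁴.
H = Wb/A (inductance = flux per current),
    = kg·m²·s⁻²·A⁻².
Combining: kat·W·T²·S²·H = (s⁻¹·mol) · (kg·m²·s⁻³) · (kg²·s⁻⁴·A⁻²) · (kg⁻²·m⁻⁴·s⁶·A⁴) · (kg·m²·s⁻²·A⁻²) = kg²·s⁻⁴·mol.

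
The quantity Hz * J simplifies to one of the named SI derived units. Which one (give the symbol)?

W

Hz = 1/s = s⁻¹ (frequency is cycles per second).
J = N·m (work = force × distance),
    = kg·m²·s⁻².
Combining: Hz·J = s⁻¹ · (kg·m²·s⁻²) = kg·m²·s⁻³.
kg·m²·s⁻³ is the base-SI form of the watt.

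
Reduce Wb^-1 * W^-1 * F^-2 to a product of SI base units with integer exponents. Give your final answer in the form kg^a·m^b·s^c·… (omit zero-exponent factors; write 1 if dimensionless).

Wb = kg·m²·s⁻²·A⁻¹.
So Wb⁻¹ = kg⁻¹·m⁻²·s²·A.
W = kg·m²·s⁻³.
So W⁻¹ = kg⁻¹·m⁻²·s³.
F = kg⁻¹·m⁻²·s⁴·A².
So F⁻² = kg²·m⁴·s⁻⁸·A⁻⁴.
Combining: Wb⁻¹·W⁻¹·F⁻² = (kg⁻¹·m⁻²·s²·A) · (kg⁻¹·m⁻²·s³) · (kg²·m⁴·s⁻⁸·A⁻⁴) = s⁻³·A⁻³.

s⁻³·A⁻³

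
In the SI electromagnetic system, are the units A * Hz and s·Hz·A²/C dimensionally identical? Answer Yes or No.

Yes

Left side:
  Hz = 1/s = s⁻¹ (frequency is cycles per second).
  Combining: A·Hz = A · s⁻¹ = s⁻¹·A.
Right side:
  C = A·s = s·A (charge = current × time).
  So C⁻¹ = s⁻¹·A⁻¹.
  Hz = 1/s = s⁻¹ (frequency is cycles per second).
  Combining: C⁻¹·s·Hz·A² = (s⁻¹·A⁻¹) · s · s⁻¹ · A² = s⁻¹·A.
Both reduce to s⁻¹·A.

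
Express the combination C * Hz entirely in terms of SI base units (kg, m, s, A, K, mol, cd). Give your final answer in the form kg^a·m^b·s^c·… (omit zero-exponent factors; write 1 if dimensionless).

A

C = A·s = s·A (charge = current × time).
Hz = 1/s = s⁻¹ (frequency is cycles per second).
Combining: C·Hz = (s·A) · s⁻¹ = A.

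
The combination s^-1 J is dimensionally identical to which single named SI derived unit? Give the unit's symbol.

W

J = N·m (work = force × distance),
    = kg·m²·s⁻².
Combining: s⁻¹·J = s⁻¹ · (kg·m²·s⁻²) = kg·m²·s⁻³.
kg·m²·s⁻³ is the base-SI form of the watt.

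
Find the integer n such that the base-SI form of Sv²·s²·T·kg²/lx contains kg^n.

Sv = m²·s⁻².
So Sv² = m⁴·s⁻⁴.
T = kg·s⁻²·A⁻¹.
lx = m⁻²·cd.
So lx⁻¹ = m²·cd⁻¹.
Combining: Sv²·s²·T·lx⁻¹·kg² = (m⁴·s⁻⁴) · s² · (kg·s⁻²·A⁻¹) · (m²·cd⁻¹) · kg² = kg³·m⁶·s⁻⁴·A⁻¹·cd⁻¹.
The exponent of kg is 3.

3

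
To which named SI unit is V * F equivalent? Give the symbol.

C

V = kg·m²·s⁻³·A⁻¹.
F = kg⁻¹·m⁻²·s⁴·A².
Combining: V·F = (kg·m²·s⁻³·A⁻¹) · (kg⁻¹·m⁻²·s⁴·A²) = s·A.
s·A is the base-SI form of the coulomb.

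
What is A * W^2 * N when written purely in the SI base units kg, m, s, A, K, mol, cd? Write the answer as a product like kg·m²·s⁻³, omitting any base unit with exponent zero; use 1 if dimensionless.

W = kg·m²·s⁻³.
So W² = kg²·m⁴·s⁻⁶.
N = kg·m·s⁻².
Combining: A·W²·N = A · (kg²·m⁴·s⁻⁶) · (kg·m·s⁻²) = kg³·m⁵·s⁻⁸·A.

kg³·m⁵·s⁻⁸·A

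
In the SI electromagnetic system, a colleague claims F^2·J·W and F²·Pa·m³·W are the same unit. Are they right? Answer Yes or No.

Yes

Left side:
  F = C/V (capacitance = charge per voltage),
      = A·s/(kg·m²·s⁻³·A⁻¹) (substituting C and V),
      = kg⁻¹·m⁻²·s⁴·A².
  So F² = kg⁻²·m⁻⁴·s⁸·A⁴.
  J = N·m (work = force × distance),
      = kg·m²·s⁻².
  W = J/s (power = energy per time),
      = kg·m²·s⁻³.
  Combining: F²·J·W = (kg⁻²·m⁻⁴·s⁸·A⁴) · (kg·m²·s⁻²) · (kg·m²·s⁻³) = s³·A⁴.
Right side:
  F = kg⁻¹·m⁻²·s⁴·A².
  So F² = kg⁻²·m⁻⁴·s⁸·A⁴.
  Pa = kg·m⁻¹·s⁻².
  W = kg·m²·s⁻³.
  Combining: F²·Pa·m³·W = (kg⁻²·m⁻⁴·s⁸·A⁴) · (kg·m⁻¹·s⁻²) · m³ · (kg·m²·s⁻³) = s³·A⁴.
Both reduce to s³·A⁴.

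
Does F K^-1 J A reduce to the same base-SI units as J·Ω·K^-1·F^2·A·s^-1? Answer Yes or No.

Left side:
  F = C/V (capacitance = charge per voltage),
      = A·s/(kg·m²·s⁻³·A⁻¹) (substituting C and V),
      = kg⁻¹·m⁻²·s⁴·A².
  J = N·m (work = force × distance),
      = kg·m²·s⁻².
  Combining: F·K⁻¹·J·A = (kg⁻¹·m⁻²·s⁴·A²) · K⁻¹ · (kg·m²·s⁻²) · A = s²·A³·K⁻¹.
Right side:
  J = kg·m²·s⁻².
  Ω = kg·m²·s⁻³·A⁻².
  F = kg⁻¹·m⁻²·s⁴·A².
  So F² = kg⁻²·m⁻⁴·s⁸·A⁴.
  Combining: J·Ω·K⁻¹·F²·A·s⁻¹ = (kg·m²·s⁻²) · (kg·m²·s⁻³·A⁻²) · K⁻¹ · (kg⁻²·m⁻⁴·s⁸·A⁴) · A · s⁻¹ = s²·A³·K⁻¹.
Both reduce to s²·A³·K⁻¹.

Yes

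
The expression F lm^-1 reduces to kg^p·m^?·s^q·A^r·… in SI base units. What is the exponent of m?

-2

F = C/V (capacitance = charge per voltage),
    = A·s/(kg·m²·s⁻³·A⁻¹) (substituting C and V),
    = kg⁻¹·m⁻²·s⁴·A².
lm = cd·sr = cd (luminous flux; sr is dimensionless).
So lm⁻¹ = cd⁻¹.
Combining: F·lm⁻¹ = (kg⁻¹·m⁻²·s⁴·A²) · cd⁻¹ = kg⁻¹·m⁻²·s⁴·A²·cd⁻¹.
The exponent of m is -2.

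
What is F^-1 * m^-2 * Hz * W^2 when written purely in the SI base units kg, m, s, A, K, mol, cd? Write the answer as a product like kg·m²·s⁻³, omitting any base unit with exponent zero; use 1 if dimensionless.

F = C/V (capacitance = charge per voltage),
    = A·s/(kg·m²·s⁻³·A⁻¹) (substituting C and V),
    = kg⁻¹·m⁻²·s⁴·A².
So F⁻¹ = kg·m²·s⁻⁴·A⁻².
Hz = 1/s = s⁻¹ (frequency is cycles per second).
W = J/s (power = energy per time),
    = kg·m²·s⁻³.
So W² = kg²·m⁴·s⁻⁶.
Combining: F⁻¹·m⁻²·Hz·W² = (kg·m²·s⁻⁴·A⁻²) · m⁻² · s⁻¹ · (kg²·m⁴·s⁻⁶) = kg³·m⁴·s⁻¹¹·A⁻².

kg³·m⁴·s⁻¹¹·A⁻²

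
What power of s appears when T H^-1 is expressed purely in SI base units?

0

T = Wb/m² (flux density = flux per area),
    = kg·s⁻²·A⁻¹.
H = Wb/A (inductance = flux per current),
    = kg·m²·s⁻²·A⁻².
So H⁻¹ = kg⁻¹·m⁻²·s²·A².
Combining: T·H⁻¹ = (kg·s⁻²·A⁻¹) · (kg⁻¹·m⁻²·s²·A²) = m⁻²·A.
The exponent of s is 0.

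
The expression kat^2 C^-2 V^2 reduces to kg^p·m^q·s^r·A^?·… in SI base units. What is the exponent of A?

-4

kat = s⁻¹·mol.
So kat² = s⁻²·mol².
C = s·A.
So C⁻² = s⁻²·A⁻².
V = kg·m²·s⁻³·A⁻¹.
So V² = kg²·m⁴·s⁻⁶·A⁻².
Combining: kat²·C⁻²·V² = (s⁻²·mol²) · (s⁻²·A⁻²) · (kg²·m⁴·s⁻⁶·A⁻²) = kg²·m⁴·s⁻¹⁰·A⁻⁴·mol².
The exponent of A is -4.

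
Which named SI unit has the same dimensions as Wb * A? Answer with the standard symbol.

J

Wb = kg·m²·s⁻²·A⁻¹.
Combining: Wb·A = (kg·m²·s⁻²·A⁻¹) · A = kg·m²·s⁻².
kg·m²·s⁻² is the base-SI form of the joule.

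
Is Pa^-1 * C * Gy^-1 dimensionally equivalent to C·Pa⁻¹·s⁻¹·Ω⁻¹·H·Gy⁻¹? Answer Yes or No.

Left side:
  Pa = N/m² (pressure = force per area),
      = kg·m⁻¹·s⁻².
  So Pa⁻¹ = kg⁻¹·m·s².
  C = A·s = s·A (charge = current × time).
  Gy = J/kg (absorbed dose = energy per mass),
      = m²·s⁻².
  So Gy⁻¹ = m⁻²·s².
  Combining: Pa⁻¹·C·Gy⁻¹ = (kg⁻¹·m·s²) · (s·A) · (m⁻²·s²) = kg⁻¹·m⁻¹·s⁵·A.
Right side:
  C = s·A.
  Pa = kg·m⁻¹·s⁻².
  So Pa⁻¹ = kg⁻¹·m·s².
  Ω = kg·m²·s⁻³·A⁻².
  So Ω⁻¹ = kg⁻¹·m⁻²·s³·A².
  H = kg·m²·s⁻²·A⁻².
  Gy = m²·s⁻².
  So Gy⁻¹ = m⁻²·s².
  Combining: C·Pa⁻¹·s⁻¹·Ω⁻¹·H·Gy⁻¹ = (s·A) · (kg⁻¹·m·s²) · s⁻¹ · (kg⁻¹·m⁻²·s³·A²) · (kg·m²·s⁻²·A⁻²) · (m⁻²·s²) = kg⁻¹·m⁻¹·s⁵·A.
Both reduce to kg⁻¹·m⁻¹·s⁵·A.

Yes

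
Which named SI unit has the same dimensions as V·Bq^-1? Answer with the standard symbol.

V = kg·m²·s⁻³·A⁻¹.
Bq = s⁻¹.
So Bq⁻¹ = s.
Combining: V·Bq⁻¹ = (kg·m²·s⁻³·A⁻¹) · s = kg·m²·s⁻²·A⁻¹.
kg·m²·s⁻²·A⁻¹ is the base-SI form of the weber.

Wb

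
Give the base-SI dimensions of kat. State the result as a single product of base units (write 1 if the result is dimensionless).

kat = mol/s = s⁻¹·mol (catalytic activity).

s⁻¹·mol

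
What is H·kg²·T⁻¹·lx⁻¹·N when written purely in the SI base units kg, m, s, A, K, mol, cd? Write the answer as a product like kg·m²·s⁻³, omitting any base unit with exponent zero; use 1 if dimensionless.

kg³·m⁵·s⁻²·A⁻¹·cd⁻¹

H = kg·m²·s⁻²·A⁻².
T = kg·s⁻²·A⁻¹.
So T⁻¹ = kg⁻¹·s²·A.
lx = m⁻²·cd.
So lx⁻¹ = m²·cd⁻¹.
N = kg·m·s⁻².
Combining: H·kg²·T⁻¹·lx⁻¹·N = (kg·m²·s⁻²·A⁻²) · kg² · (kg⁻¹·s²·A) · (m²·cd⁻¹) · (kg·m·s⁻²) = kg³·m⁵·s⁻²·A⁻¹·cd⁻¹.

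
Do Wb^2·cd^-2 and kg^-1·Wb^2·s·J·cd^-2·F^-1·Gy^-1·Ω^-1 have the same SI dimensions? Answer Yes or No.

Yes

Left side:
  Wb = V·s (flux: a volt is a weber per second),
      = kg·m²·s⁻²·A⁻¹.
  So Wb² = kg²·m⁴·s⁻⁴·A⁻².
  Combining: Wb²·cd⁻² = (kg²·m⁴·s⁻⁴·A⁻²) · cd⁻² = kg²·m⁴·s⁻⁴·A⁻²·cd⁻².
Right side:
  Wb = kg·m²·s⁻²·A⁻¹.
  So Wb² = kg²·m⁴·s⁻⁴·A⁻².
  J = kg·m²·s⁻².
  F = kg⁻¹·m⁻²·s⁴·A².
  So F⁻¹ = kg·m²·s⁻⁴·A⁻².
  Gy = m²·s⁻².
  So Gy⁻¹ = m⁻²·s².
  Ω = kg·m²·s⁻³·A⁻².
  So Ω⁻¹ = kg⁻¹·m⁻²·s³·A².
  Combining: kg⁻¹·Wb²·s·J·cd⁻²·F⁻¹·Gy⁻¹·Ω⁻¹ = kg⁻¹ · (kg²·m⁴·s⁻⁴·A⁻²) · s · (kg·m²·s⁻²) · cd⁻² · (kg·m²·s⁻⁴·A⁻²) · (m⁻²·s²) · (kg⁻¹·m⁻²·s³·A²) = kg²·m⁴·s⁻⁴·A⁻²·cd⁻².
Both reduce to kg²·m⁴·s⁻⁴·A⁻²·cd⁻².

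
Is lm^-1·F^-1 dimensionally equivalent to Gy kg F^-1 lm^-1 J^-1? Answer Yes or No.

Left side:
  lm = cd·sr = cd (luminous flux; sr is dimensionless).
  So lm⁻¹ = cd⁻¹.
  F = C/V (capacitance = charge per voltage),
      = A·s/(kg·m²·s⁻³·A⁻¹) (substituting C and V),
      = kg⁻¹·m⁻²·s⁴·A².
  So F⁻¹ = kg·m²·s⁻⁴·A⁻².
  Combining: lm⁻¹·F⁻¹ = cd⁻¹ · (kg·m²·s⁻⁴·A⁻²) = kg·m²·s⁻⁴·A⁻²·cd⁻¹.
Right side:
  Gy = J/kg (absorbed dose = energy per mass),
      = m²·s⁻².
  F = C/V (capacitance = charge per voltage),
      = A·s/(kg·m²·s⁻³·A⁻¹) (substituting C and V),
      = kg⁻¹·m⁻²·s⁴·A².
  So F⁻¹ = kg·m²·s⁻⁴·A⁻².
  lm = cd·sr = cd (luminous flux; sr is dimensionless).
  So lm⁻¹ = cd⁻¹.
  J = N·m (work = force × distance),
      = kg·m²·s⁻².
  So J⁻¹ = kg⁻¹·m⁻²·s².
  Combining: Gy·kg·F⁻¹·lm⁻¹·J⁻¹ = (m²·s⁻²) · kg · (kg·m²·s⁻⁴·A⁻²) · cd⁻¹ · (kg⁻¹·m⁻²·s²) = kg·m²·s⁻⁴·A⁻²·cd⁻¹.
Both reduce to kg·m²·s⁻⁴·A⁻²·cd⁻¹.

Yes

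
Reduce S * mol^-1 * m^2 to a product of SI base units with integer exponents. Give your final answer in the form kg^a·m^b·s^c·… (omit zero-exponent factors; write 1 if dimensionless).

S = kg⁻¹·m⁻²·s³·A².
Combining: S·mol⁻¹·m² = (kg⁻¹·m⁻²·s³·A²) · mol⁻¹ · m² = kg⁻¹·s³·A²·mol⁻¹.

kg⁻¹·s³·A²·mol⁻¹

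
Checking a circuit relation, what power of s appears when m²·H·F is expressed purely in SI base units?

H = kg·m²·s⁻²·A⁻².
F = kg⁻¹·m⁻²·s⁴·A².
Combining: m²·H·F = m² · (kg·m²·s⁻²·A⁻²) · (kg⁻¹·m⁻²·s⁴·A²) = m²·s².
The exponent of s is 2.

2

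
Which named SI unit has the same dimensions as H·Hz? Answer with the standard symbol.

H = kg·m²·s⁻²·A⁻².
Hz = s⁻¹.
Combining: H·Hz = (kg·m²·s⁻²·A⁻²) · s⁻¹ = kg·m²·s⁻³·A⁻².
kg·m²·s⁻³·A⁻² is the base-SI form of the ohm.

Ω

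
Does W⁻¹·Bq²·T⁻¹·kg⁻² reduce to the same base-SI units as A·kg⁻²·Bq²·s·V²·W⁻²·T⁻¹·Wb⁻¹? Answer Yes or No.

Left side:
  W = kg·m²·s⁻³.
  So W⁻¹ = kg⁻¹·m⁻²·s³.
  Bq = s⁻¹.
  So Bq² = s⁻².
  T = kg·s⁻²·A⁻¹.
  So T⁻¹ = kg⁻¹·s²·A.
  Combining: W⁻¹·Bq²·T⁻¹·kg⁻² = (kg⁻¹·m⁻²·s³) · s⁻² · (kg⁻¹·s²·A) · kg⁻² = kg⁻⁴·m⁻²·s³·A.
Right side:
  Bq = 1/s = s⁻¹ (activity is decays per second).
  So Bq² = s⁻².
  V = W/A (potential = power per current),
      = kg·m²·s⁻³·A⁻¹.
  So V² = kg²·m⁴·s⁻⁶·A⁻².
  W = J/s (power = energy per time),
      = kg·m²·s⁻³.
  So W⁻² = kg⁻²·m⁻⁴·s⁶.
  T = Wb/m² (flux density = flux per area),
      = kg·s⁻²·A⁻¹.
  So T⁻¹ = kg⁻¹·s²·A.
  Wb = V·s (flux: a volt is a weber per second),
      = kg·m²·s⁻²·A⁻¹.
  So Wb⁻¹ = kg⁻¹·m⁻²·s²·A.
  Combining: A·kg⁻²·Bq²·s·V²·W⁻²·T⁻¹·Wb⁻¹ = A · kg⁻² · s⁻² · s · (kg²·m⁴·s⁻⁶·A⁻²) · (kg⁻²·m⁻⁴·s⁶) · (kg⁻¹·s²·A) · (kg⁻¹·m⁻²·s²·A) = kg⁻⁴·m⁻²·s³·A.
Both reduce to kg⁻⁴·m⁻²·s³·A.

Yes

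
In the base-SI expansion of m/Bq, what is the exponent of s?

1

Bq = s⁻¹.
So Bq⁻¹ = s.
Combining: Bq⁻¹·m = s · m = m·s.
The exponent of s is 1.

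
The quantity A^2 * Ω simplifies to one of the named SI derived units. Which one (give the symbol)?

W

Ω = V/A (resistance = voltage per current),
    = kg·m²·s⁻³·A⁻².
Combining: A²·Ω = A² · (kg·m²·s⁻³·A⁻²) = kg·m²·s⁻³.
kg·m²·s⁻³ is the base-SI form of the watt.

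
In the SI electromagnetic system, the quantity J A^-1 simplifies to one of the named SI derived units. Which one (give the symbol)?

J = N·m (work = force × distance),
    = kg·m²·s⁻².
Combining: J·A⁻¹ = (kg·m²·s⁻²) · A⁻¹ = kg·m²·s⁻²·A⁻¹.
kg·m²·s⁻²·A⁻¹ is the base-SI form of the weber.

Wb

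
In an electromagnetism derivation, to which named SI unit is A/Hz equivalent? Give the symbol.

Hz = s⁻¹.
So Hz⁻¹ = s.
Combining: A·Hz⁻¹ = A · s = s·A.
s·A is the base-SI form of the coulomb.

C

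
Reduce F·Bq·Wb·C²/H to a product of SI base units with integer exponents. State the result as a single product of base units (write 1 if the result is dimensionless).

F = C/V (capacitance = charge per voltage),
    = A·s/(kg·m²·s⁻³·A⁻¹) (substituting C and V),
    = kg⁻¹·m⁻²·s⁴·A².
Bq = 1/s = s⁻¹ (activity is decays per second).
Wb = V·s (flux: a volt is a weber per second),
    = kg·m²·s⁻²·A⁻¹.
H = Wb/A (inductance = flux per current),
    = kg·m²·s⁻²·A⁻².
So H⁻¹ = kg⁻¹·m⁻²·s²·A².
C = A·s = s·A (charge = current × time).
So C² = s²·A².
Combining: F·Bq·Wb·H⁻¹·C² = (kg⁻¹·m⁻²·s⁴·A²) · s⁻¹ · (kg·m²·s⁻²·A⁻¹) · (kg⁻¹·m⁻²·s²·A²) · (s²·A²) = kg⁻¹·m⁻²·s⁵·A⁵.

kg⁻¹·m⁻²·s⁵·A⁵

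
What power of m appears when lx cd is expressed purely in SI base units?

-2

lx = lm/m² (illuminance = luminous flux per area),
    = m⁻²·cd.
Combining: lx·cd = (m⁻²·cd) · cd = m⁻²·cd².
The exponent of m is -2.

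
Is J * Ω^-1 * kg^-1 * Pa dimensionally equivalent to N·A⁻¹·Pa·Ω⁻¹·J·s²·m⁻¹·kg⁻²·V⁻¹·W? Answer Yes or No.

Left side:
  J = N·m (work = force × distance),
      = kg·m²·s⁻².
  Ω = V/A (resistance = voltage per current),
      = kg·m²·s⁻³·A⁻².
  So Ω⁻¹ = kg⁻¹·m⁻²·s³·A².
  Pa = N/m² (pressure = force per area),
      = kg·m⁻¹·s⁻².
  Combining: J·Ω⁻¹·kg⁻¹·Pa = (kg·m²·s⁻²) · (kg⁻¹·m⁻²·s³·A²) · kg⁻¹ · (kg·m⁻¹·s⁻²) = m⁻¹·s⁻¹·A².
Right side:
  N = kg·m/s² = kg·m·s⁻² (force = mass × acceleration).
  Pa = N/m² (pressure = force per area),
      = kg·m⁻¹·s⁻².
  Ω = V/A (resistance = voltage per current),
      = kg·m²·s⁻³·A⁻².
  So Ω⁻¹ = kg⁻¹·m⁻²·s³·A².
  J = N·m (work = force × distance),
      = kg·m²·s⁻².
  V = W/A (potential = power per current),
      = kg·m²·s⁻³·A⁻¹.
  So V⁻¹ = kg⁻¹·m⁻²·s³·A.
  W = J/s (power = energy per time),
      = kg·m²·s⁻³.
  Combining: N·A⁻¹·Pa·Ω⁻¹·J·s²·m⁻¹·kg⁻²·V⁻¹·W = (kg·m·s⁻²) · A⁻¹ · (kg·m⁻¹·s⁻²) · (kg⁻¹·m⁻²·s³·A²) · (kg·m²·s⁻²) · s² · m⁻¹ · kg⁻² · (kg⁻¹·m⁻²·s³·A) · (kg·m²·s⁻³) = m⁻¹·s⁻¹·A².
Both reduce to m⁻¹·s⁻¹·A².

Yes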